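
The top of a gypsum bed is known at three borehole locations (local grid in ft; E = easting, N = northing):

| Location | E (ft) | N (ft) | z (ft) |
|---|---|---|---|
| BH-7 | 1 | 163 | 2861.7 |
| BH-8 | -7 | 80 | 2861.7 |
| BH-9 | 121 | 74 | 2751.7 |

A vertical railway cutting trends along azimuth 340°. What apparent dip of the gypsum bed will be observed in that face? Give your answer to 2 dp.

Let the plane be z = a·E + b·N + c.
BH-8−BH-7: −8a − 83b = 0;  BH-9−BH-7: 120a − 89b = −110.
Solving gives a = −0.85551, b = 0.08246.
Unit vector along 340° is (sin 340°, cos 340°) = (-0.3420, 0.9397).
Slope in that direction = a·(-0.3420) + b·(0.9397) = 0.37009.
Apparent dip = arctan|0.37009| = 20.31° (true dip is 40.7°, so apparent ≤ true as expected).

20.31°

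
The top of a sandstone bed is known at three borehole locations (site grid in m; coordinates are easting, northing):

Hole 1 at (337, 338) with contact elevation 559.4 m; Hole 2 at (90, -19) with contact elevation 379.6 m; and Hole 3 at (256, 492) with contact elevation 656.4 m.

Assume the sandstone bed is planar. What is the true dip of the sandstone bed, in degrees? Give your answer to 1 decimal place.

30.3°

Let the plane be z = a·easting + b·northing + c.
Hole 2−Hole 1: −247a − 357b = −179.8;  Hole 3−Hole 1: −81a + 154b = 97.
Solving gives a = −0.10365, b = 0.57535.
Gradient magnitude |∇z| = √(a² + b²) = √(0.01074 + 0.33103) = 0.58462.
True dip = arctan(0.58462) = 30.3°, dipping toward S (azimuth ≈ 170°).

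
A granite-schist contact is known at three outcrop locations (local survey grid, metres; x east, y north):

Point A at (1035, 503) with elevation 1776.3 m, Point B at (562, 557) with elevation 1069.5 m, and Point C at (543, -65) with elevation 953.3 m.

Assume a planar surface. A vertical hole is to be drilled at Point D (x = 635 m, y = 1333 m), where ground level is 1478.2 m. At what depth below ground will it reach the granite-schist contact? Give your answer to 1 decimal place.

Two edge vectors: Point A→Point B = (-473, 54, -706.8), Point A→Point C = (-492, -568, -823).
Normal n = (Point A→Point B) × (Point A→Point C) = (-445904.4, -41533.4, 295232).
So ∂z/∂x = −n_x/n_z = 1.510353 and ∂z/∂y = −n_y/n_z = 0.140681.
Intercept c from Point A: 1776.3 − 1563.21 − 70.76 = 142.32.
At (635, 1333): z_contact = 959.07 + 187.53 + 142.32 = 1288.92 m.
Depth below ground = 1478.2 − 1288.92 = 189.3 m.

189.3 m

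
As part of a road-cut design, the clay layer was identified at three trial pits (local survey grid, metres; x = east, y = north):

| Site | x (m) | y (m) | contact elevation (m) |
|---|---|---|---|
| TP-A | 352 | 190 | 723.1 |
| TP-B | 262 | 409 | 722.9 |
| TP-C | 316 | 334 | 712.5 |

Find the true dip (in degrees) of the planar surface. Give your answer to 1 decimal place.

Two edge vectors: TP-A→TP-B = (-90, 219, -0.2), TP-A→TP-C = (-36, 144, -10.6).
Normal n = (TP-A→TP-B) × (TP-A→TP-C) = (-2292.6, -946.8, -5076).
So ∂z/∂x = −n_x/n_z = −0.45165 and ∂z/∂y = −n_y/n_z = −0.18652.
Gradient magnitude |∇z| = √(a² + b²) = √(0.20399 + 0.03479) = 0.48865.
True dip = arctan(0.48865) = 26.0°, dipping toward ENE (azimuth ≈ 068°).

26.0°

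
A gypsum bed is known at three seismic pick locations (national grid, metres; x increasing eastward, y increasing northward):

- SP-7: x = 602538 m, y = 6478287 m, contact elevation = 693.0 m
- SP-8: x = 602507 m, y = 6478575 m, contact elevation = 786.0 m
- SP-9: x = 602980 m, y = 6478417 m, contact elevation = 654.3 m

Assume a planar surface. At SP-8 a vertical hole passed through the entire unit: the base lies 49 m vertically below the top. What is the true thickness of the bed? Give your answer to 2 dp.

46.23 m

Let the plane be z = a·x + b·y + c.
SP-8−SP-7: −31a + 288b = 93;  SP-9−SP-7: 442a + 130b = −38.7.
Solving gives a = −0.17693, b = 0.30387.
|∇z| = √(a²+b²) = 0.35163, so dip δ = arctan(0.35163) = 19.37°.
True thickness = vertical thickness × cos δ = 49 × cos 19.37° = 46.23 m.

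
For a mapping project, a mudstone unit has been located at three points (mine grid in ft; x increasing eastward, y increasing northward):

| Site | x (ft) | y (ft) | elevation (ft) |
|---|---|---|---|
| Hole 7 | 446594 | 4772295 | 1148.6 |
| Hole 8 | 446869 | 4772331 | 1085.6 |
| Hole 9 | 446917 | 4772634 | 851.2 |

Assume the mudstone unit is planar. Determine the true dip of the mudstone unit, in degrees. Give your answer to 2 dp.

37.39°

Two edge vectors: Hole 7→Hole 8 = (275, 36, -63), Hole 7→Hole 9 = (323, 339, -297.4).
Normal n = (Hole 7→Hole 8) × (Hole 7→Hole 9) = (10650.6, 61436, 81597).
So ∂z/∂x = −n_x/n_z = −0.13053 and ∂z/∂y = −n_y/n_z = −0.75292.
Gradient magnitude |∇z| = √(a² + b²) = √(0.01704 + 0.56689) = 0.76415.
True dip = arctan(0.76415) = 37.39°, dipping toward N (azimuth ≈ 010°).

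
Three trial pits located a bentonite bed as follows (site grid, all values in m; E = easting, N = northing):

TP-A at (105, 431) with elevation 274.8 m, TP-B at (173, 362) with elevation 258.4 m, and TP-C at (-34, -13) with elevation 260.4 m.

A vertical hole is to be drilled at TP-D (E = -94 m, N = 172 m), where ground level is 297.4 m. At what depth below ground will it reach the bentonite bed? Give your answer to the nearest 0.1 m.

Let the plane be z = a·E + b·N + c.
TP-B−TP-A: 68a − 69b = −16.4;  TP-C−TP-A: −139a − 444b = −14.4.
Solving gives a = −0.15806, b = 0.08191.
Then c = 274.8 − a·105 − b·431 = 256.09.
At (-94, 172): z_contact = 14.86 + 14.09 + 256.09 = 285.04 m.
Depth below ground = 297.4 − 285.04 = 12.4 m.

12.4 m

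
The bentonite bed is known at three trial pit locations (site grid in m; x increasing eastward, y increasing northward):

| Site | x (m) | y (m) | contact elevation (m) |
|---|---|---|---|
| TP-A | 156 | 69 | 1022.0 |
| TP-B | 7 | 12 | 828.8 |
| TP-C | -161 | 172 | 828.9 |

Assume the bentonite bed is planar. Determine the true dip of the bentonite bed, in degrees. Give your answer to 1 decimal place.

Let the plane be z = a·x + b·y + c.
TP-B−TP-A: −149a − 57b = −193.2;  TP-C−TP-A: −317a + 103b = −193.1.
Solving gives a = 0.92490, b = 0.97177.
Gradient magnitude |∇z| = √(a² + b²) = √(0.85543 + 0.94433) = 1.34155.
True dip = arctan(1.34155) = 53.3°, dipping toward SW (azimuth ≈ 224°).

53.3°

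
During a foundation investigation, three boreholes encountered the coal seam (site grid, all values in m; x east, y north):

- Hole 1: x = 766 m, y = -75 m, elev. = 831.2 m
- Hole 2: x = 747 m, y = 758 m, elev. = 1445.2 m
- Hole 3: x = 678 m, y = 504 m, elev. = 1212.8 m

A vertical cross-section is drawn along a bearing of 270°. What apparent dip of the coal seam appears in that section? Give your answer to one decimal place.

Two edge vectors: Hole 1→Hole 2 = (-19, 833, 614), Hole 1→Hole 3 = (-88, 579, 381.6).
Normal n = (Hole 1→Hole 2) × (Hole 1→Hole 3) = (-37633.2, -46781.6, 62303).
So ∂z/∂x = −n_x/n_z = 0.60404 and ∂z/∂y = −n_y/n_z = 0.75087.
Unit vector along 270° is (sin 270°, cos 270°) = (-1.0000, -0.0000).
Slope in that direction = a·(-1.0000) + b·(-0.0000) = −0.60404.
Apparent dip = arctan|0.60404| = 31.1° (true dip is 43.9°, so apparent ≤ true as expected).

31.1°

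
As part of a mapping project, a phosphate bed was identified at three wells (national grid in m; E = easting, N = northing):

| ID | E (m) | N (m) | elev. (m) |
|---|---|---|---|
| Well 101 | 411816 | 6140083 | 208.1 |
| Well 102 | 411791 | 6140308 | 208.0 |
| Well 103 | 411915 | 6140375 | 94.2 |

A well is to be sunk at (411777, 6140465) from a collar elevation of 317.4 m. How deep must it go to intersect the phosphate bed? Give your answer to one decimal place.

Let the plane be z = a·E + b·N + c.
Well 102−Well 101: −25a + 225b = −0.1;  Well 103−Well 101: 99a + 292b = −113.9.
Solving gives a = −0.865538462, b = −0.096615385.
Then c = 208.1 − a·411816 − b·6140083 = 949877.17.
At (411777, 6140465): z_contact = −356408.83 − 593263.39 + 949877.17 = 204.95 m.
Depth below ground = 317.4 − 204.95 = 112.5 m.

112.5 m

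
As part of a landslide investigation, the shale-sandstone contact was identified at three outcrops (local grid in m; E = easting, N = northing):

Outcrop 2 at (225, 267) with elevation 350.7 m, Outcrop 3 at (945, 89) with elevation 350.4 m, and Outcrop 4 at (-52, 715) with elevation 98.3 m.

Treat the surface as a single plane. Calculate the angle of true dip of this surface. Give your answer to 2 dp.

Two edge vectors: Outcrop 2→Outcrop 3 = (720, -178, -0.3), Outcrop 2→Outcrop 4 = (-277, 448, -252.4).
Normal n = (Outcrop 2→Outcrop 3) × (Outcrop 2→Outcrop 4) = (45061.6, 181811.1, 273254).
So ∂z/∂E = −n_x/n_z = −0.16491 and ∂z/∂N = −n_y/n_z = −0.66536.
Gradient magnitude |∇z| = √(a² + b²) = √(0.02719 + 0.44270) = 0.68549.
True dip = arctan(0.68549) = 34.43°, dipping toward NNE (azimuth ≈ 014°).

34.43°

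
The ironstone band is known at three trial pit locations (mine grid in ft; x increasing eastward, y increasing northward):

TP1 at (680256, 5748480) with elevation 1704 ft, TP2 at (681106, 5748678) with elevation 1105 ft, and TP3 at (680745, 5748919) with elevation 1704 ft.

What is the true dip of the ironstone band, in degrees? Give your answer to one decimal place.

54.9°

Two edge vectors: TP1→TP2 = (850, 198, -599), TP1→TP3 = (489, 439, 0).
Normal n = (TP1→TP2) × (TP1→TP3) = (262961, -292911, 276328).
So ∂z/∂x = −n_x/n_z = −0.95163 and ∂z/∂y = −n_y/n_z = 1.06001.
Gradient magnitude |∇z| = √(a² + b²) = √(0.90559 + 1.12363) = 1.42451.
True dip = arctan(1.42451) = 54.9°, dipping toward SE (azimuth ≈ 138°).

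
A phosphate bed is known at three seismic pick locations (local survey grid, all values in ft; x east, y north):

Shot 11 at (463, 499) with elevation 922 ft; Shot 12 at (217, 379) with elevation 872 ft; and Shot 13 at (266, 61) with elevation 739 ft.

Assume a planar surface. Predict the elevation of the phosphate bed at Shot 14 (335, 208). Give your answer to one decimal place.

800.4 ft

Let the plane be z = a·x + b·y + c.
Shot 12−Shot 11: −246a − 120b = −50;  Shot 13−Shot 11: −197a − 438b = −183.
Solving gives a = −0.00071, b = 0.41813.
Then c = 922 − a·463 − b·499 = 713.68.
At (335, 208): z = −0.2 + 87.0 + 713.68 = 800.4 ft.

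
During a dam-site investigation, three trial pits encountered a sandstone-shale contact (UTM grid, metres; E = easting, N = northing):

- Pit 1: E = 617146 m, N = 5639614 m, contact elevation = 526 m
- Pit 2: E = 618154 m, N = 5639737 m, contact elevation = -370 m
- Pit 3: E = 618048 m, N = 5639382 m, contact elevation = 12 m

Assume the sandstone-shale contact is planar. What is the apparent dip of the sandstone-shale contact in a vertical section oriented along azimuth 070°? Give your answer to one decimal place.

Let the plane be z = a·E + b·N + c.
Pit 2−Pit 1: 1008a + 123b = −896;  Pit 3−Pit 1: 902a − 232b = −514.
Solving gives a = −0.78623, b = −0.84129.
Unit vector along 070° is (sin 70°, cos 70°) = (0.9397, 0.3420).
Slope in that direction = a·(0.9397) + b·(0.3420) = −1.02656.
Apparent dip = arctan|1.02656| = 45.8° (true dip is 49.0°, so apparent ≤ true as expected).

45.8°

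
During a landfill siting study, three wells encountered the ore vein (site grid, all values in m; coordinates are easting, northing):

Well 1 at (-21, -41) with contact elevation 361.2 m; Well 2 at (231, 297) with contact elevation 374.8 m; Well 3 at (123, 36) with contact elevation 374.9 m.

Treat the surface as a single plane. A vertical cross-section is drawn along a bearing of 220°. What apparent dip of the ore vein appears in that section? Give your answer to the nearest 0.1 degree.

2.3°

Let the plane be z = a·easting + b·northing + c.
Well 2−Well 1: 252a + 338b = 13.6;  Well 3−Well 1: 144a + 77b = 13.7.
Solving gives a = 0.12243, b = −0.05105.
Unit vector along 220° is (sin 220°, cos 220°) = (-0.6428, -0.7660).
Slope in that direction = a·(-0.6428) + b·(-0.7660) = −0.03960.
Apparent dip = arctan|0.03960| = 2.3° (true dip is 7.6°, so apparent ≤ true as expected).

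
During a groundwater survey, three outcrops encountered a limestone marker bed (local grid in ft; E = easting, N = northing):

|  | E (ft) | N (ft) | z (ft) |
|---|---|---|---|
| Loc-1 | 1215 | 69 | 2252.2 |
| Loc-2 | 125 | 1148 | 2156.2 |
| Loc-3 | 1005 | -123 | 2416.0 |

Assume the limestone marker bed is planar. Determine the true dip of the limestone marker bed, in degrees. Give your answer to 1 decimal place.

30.2°

Let the plane be z = a·E + b·N + c.
Loc-2−Loc-1: −1090a + 1079b = −96;  Loc-3−Loc-1: −210a − 192b = 163.8.
Solving gives a = −0.36320, b = −0.45587.
Gradient magnitude |∇z| = √(a² + b²) = √(0.13191 + 0.20782) = 0.58287.
True dip = arctan(0.58287) = 30.2°, dipping toward NE (azimuth ≈ 039°).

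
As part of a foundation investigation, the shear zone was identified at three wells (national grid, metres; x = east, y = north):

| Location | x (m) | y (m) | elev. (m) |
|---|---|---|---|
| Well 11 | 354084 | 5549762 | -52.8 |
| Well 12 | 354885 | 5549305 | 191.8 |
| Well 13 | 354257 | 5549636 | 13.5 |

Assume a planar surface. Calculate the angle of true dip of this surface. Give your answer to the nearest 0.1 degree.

26.3°

Let the plane be z = a·x + b·y + c.
Well 12−Well 11: 801a − 457b = 244.6;  Well 13−Well 11: 173a − 126b = 66.3.
Solving gives a = 0.02381, b = −0.49351.
Gradient magnitude |∇z| = √(a² + b²) = √(0.00057 + 0.24355) = 0.49408.
True dip = arctan(0.49408) = 26.3°, dipping toward N (azimuth ≈ 357°).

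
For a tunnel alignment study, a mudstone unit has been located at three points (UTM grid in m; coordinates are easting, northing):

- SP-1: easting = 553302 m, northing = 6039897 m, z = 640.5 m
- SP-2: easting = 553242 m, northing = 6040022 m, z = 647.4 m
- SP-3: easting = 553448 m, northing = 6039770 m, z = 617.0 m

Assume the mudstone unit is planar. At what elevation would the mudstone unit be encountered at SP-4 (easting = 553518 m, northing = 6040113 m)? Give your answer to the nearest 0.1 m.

590.4 m

Let the plane be z = a·easting + b·northing + c.
SP-2−SP-1: −60a + 125b = 6.9;  SP-3−SP-1: 146a − 127b = −23.5.
Solving gives a = −0.193904045, b = −0.037873942.
Then c = 640.5 − a·553302 − b·6039897 = 336682.70.
At (553518, 6040113): z = −107329.4 − 228762.9 + 336682.70 = 590.4 m.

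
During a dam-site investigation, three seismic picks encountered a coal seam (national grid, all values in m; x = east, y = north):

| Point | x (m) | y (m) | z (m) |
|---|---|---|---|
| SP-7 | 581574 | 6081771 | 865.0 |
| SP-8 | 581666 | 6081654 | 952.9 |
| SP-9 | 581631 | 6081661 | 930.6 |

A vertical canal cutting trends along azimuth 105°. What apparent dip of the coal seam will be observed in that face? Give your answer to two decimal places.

32.41°

Let the plane be z = a·x + b·y + c.
SP-8−SP-7: 92a − 117b = 87.9;  SP-9−SP-7: 57a − 110b = 65.6.
Solving gives a = 0.57775, b = −0.29699.
Unit vector along 105° is (sin 105°, cos 105°) = (0.9659, -0.2588).
Slope in that direction = a·(0.9659) + b·(-0.2588) = 0.63493.
Apparent dip = arctan|0.63493| = 32.41° (true dip is 33.0°, so apparent ≤ true as expected).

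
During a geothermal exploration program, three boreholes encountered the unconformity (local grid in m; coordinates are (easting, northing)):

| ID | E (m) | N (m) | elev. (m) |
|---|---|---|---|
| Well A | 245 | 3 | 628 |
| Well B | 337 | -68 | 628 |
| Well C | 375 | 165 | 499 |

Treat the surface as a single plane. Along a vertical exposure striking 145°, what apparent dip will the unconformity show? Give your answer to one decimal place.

10.5°

Let the plane be z = a·E + b·N + c.
Well B−Well A: 92a − 71b = 0;  Well C−Well A: 130a + 162b = −129.
Solving gives a = −0.37951, b = −0.49175.
Unit vector along 145° is (sin 145°, cos 145°) = (0.5736, -0.8192).
Slope in that direction = a·(0.5736) + b·(-0.8192) = 0.18515.
Apparent dip = arctan|0.18515| = 10.5° (true dip is 31.8°, so apparent ≤ true as expected).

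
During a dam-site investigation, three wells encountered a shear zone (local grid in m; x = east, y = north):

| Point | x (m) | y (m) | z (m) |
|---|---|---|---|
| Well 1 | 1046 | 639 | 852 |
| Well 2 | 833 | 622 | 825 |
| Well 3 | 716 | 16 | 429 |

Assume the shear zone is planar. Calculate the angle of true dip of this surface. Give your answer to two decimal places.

32.75°

Two edge vectors: Well 1→Well 2 = (-213, -17, -27), Well 1→Well 3 = (-330, -623, -423).
Normal n = (Well 1→Well 2) × (Well 1→Well 3) = (-9630, -81189, 127089).
So ∂z/∂x = −n_x/n_z = 0.07577 and ∂z/∂y = −n_y/n_z = 0.63884.
Gradient magnitude |∇z| = √(a² + b²) = √(0.00574 + 0.40811) = 0.64331.
True dip = arctan(0.64331) = 32.75°, dipping toward S (azimuth ≈ 187°).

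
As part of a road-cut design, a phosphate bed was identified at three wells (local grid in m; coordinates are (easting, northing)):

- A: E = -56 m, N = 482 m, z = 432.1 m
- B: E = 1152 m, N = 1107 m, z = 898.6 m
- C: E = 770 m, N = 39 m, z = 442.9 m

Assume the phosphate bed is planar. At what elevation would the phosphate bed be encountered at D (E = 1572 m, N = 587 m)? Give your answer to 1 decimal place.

799.7 m

Two edge vectors: A→B = (1208, 625, 466.5), A→C = (826, -443, 10.8).
Normal n = (A→B) × (A→C) = (213409.5, 372282.6, -1051394).
So ∂z/∂E = −n_x/n_z = 0.202978 and ∂z/∂N = −n_y/n_z = 0.354085.
Intercept c from A: 432.1 + 11.37 − 170.67 = 272.80.
At (1572, 587): z = 319.1 + 207.8 + 272.80 = 799.7 m.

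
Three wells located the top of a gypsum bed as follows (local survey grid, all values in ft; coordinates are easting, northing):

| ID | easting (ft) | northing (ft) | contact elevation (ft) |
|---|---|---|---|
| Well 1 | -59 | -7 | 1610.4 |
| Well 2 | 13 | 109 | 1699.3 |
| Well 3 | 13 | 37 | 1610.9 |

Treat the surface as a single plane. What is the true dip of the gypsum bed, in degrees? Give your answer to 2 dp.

Two edge vectors: Well 1→Well 2 = (72, 116, 88.9), Well 1→Well 3 = (72, 44, 0.5).
Normal n = (Well 1→Well 2) × (Well 1→Well 3) = (-3853.6, 6364.8, -5184).
So ∂z/∂easting = −n_x/n_z = −0.74336 and ∂z/∂northing = −n_y/n_z = 1.22778.
Gradient magnitude |∇z| = √(a² + b²) = √(0.55259 + 1.50744) = 1.43528.
True dip = arctan(1.43528) = 55.13°, dipping toward SSE (azimuth ≈ 149°).

55.13°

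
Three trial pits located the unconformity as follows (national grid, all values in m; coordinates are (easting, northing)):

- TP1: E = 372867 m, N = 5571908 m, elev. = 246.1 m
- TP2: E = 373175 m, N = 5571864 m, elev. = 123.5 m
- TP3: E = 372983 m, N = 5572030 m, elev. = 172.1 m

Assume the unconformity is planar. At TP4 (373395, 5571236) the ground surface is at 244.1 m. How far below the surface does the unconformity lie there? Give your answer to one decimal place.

Let the plane be z = a·E + b·N + c.
TP2−TP1: 308a − 44b = −122.6;  TP3−TP1: 116a + 122b = −74.
Solving gives a = −0.426738519, b = −0.200805998.
Then c = 246.1 − a·372867 − b·5571908 = 1278235.36.
At (373395, 5571236): z_contact = −159342.03 − 1118737.61 + 1278235.36 = 155.72 m.
Depth below ground = 244.1 − 155.72 = 88.4 m.

88.4 m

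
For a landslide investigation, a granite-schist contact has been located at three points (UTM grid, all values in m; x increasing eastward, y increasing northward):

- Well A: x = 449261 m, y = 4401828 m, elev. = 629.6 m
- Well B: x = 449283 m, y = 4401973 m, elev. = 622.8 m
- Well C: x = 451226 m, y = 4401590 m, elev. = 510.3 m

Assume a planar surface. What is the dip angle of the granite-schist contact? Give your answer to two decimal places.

Let the plane be z = a·x + b·y + c.
Well B−Well A: 22a + 145b = −6.8;  Well C−Well A: 1965a − 238b = −119.3.
Solving gives a = −0.06519, b = −0.03700.
Gradient magnitude |∇z| = √(a² + b²) = √(0.00425 + 0.00137) = 0.07496.
True dip = arctan(0.07496) = 4.29°, dipping toward ENE (azimuth ≈ 060°).

4.29°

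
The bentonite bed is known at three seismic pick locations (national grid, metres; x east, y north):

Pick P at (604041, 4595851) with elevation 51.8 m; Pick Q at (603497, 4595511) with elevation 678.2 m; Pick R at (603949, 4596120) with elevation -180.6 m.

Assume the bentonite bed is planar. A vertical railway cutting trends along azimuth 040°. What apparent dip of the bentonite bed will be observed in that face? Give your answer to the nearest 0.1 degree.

Two edge vectors: Pick P→Pick Q = (-544, -340, 626.4), Pick P→Pick R = (-92, 269, -232.4).
Normal n = (Pick P→Pick Q) × (Pick P→Pick R) = (-89485.6, -184054.4, -177616).
So ∂z/∂x = −n_x/n_z = −0.50381 and ∂z/∂y = −n_y/n_z = −1.03625.
Unit vector along 040° is (sin 40°, cos 40°) = (0.6428, 0.7660).
Slope in that direction = a·(0.6428) + b·(0.7660) = −1.11766.
Apparent dip = arctan|1.11766| = 48.2° (true dip is 49.0°, so apparent ≤ true as expected).

48.2°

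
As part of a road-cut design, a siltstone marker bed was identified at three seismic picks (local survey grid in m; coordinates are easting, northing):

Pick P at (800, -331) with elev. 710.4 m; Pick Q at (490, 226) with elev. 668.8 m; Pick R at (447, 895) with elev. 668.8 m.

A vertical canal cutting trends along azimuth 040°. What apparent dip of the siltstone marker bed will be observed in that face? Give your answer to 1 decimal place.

6.0°

Two edge vectors: Pick P→Pick Q = (-310, 557, -41.6), Pick P→Pick R = (-353, 1226, -41.6).
Normal n = (Pick P→Pick Q) × (Pick P→Pick R) = (27830.4, 1788.8, -183439).
So ∂z/∂easting = −n_x/n_z = 0.15171 and ∂z/∂northing = −n_y/n_z = 0.00975.
Unit vector along 040° is (sin 40°, cos 40°) = (0.6428, 0.7660).
Slope in that direction = a·(0.6428) + b·(0.7660) = 0.10499.
Apparent dip = arctan|0.10499| = 6.0° (true dip is 8.6°, so apparent ≤ true as expected).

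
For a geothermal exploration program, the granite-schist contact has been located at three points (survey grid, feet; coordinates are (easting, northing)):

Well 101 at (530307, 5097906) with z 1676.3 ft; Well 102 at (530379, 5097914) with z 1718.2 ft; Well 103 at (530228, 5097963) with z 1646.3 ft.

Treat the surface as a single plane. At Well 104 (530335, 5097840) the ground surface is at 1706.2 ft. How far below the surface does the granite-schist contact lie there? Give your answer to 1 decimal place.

Let the plane be z = a·E + b·N + c.
Well 102−Well 101: 72a + 8b = 41.9;  Well 103−Well 101: −79a + 57b = −30.
Solving gives a = 0.554961993, b = 0.242842061.
Then c = 1676.3 − a·530307 − b·5097906 = −1530609.93.
At (530335, 5097840): z_contact = 294315.77 + 1237969.97 − 1530609.93 = 1675.81 ft.
Depth below ground = 1706.2 − 1675.81 = 30.4 ft.

30.4 ft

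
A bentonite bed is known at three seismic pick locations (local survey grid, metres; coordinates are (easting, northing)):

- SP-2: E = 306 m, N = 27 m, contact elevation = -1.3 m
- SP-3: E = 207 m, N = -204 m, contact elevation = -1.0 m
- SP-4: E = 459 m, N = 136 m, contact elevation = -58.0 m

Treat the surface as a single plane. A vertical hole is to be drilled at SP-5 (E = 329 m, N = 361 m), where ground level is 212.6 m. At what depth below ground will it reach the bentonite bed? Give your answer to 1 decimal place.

150.4 m

Two edge vectors: SP-2→SP-3 = (-99, -231, 0.3), SP-2→SP-4 = (153, 109, -56.7).
Normal n = (SP-2→SP-3) × (SP-2→SP-4) = (13065, -5567.4, 24552).
So ∂z/∂E = −n_x/n_z = −0.53214 and ∂z/∂N = −n_y/n_z = 0.22676.
Intercept c from SP-2: -1.3 + 162.83 − 6.12 = 155.41.
At (329, 361): z_contact = −175.07 + 81.86 + 155.41 = 62.20 m.
Depth below ground = 212.6 − 62.20 = 150.4 m.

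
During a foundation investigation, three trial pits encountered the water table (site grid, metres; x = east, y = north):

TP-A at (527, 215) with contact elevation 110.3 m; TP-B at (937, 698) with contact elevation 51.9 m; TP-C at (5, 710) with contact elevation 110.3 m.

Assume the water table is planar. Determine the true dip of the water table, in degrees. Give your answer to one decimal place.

5.3°

Two edge vectors: TP-A→TP-B = (410, 483, -58.4), TP-A→TP-C = (-522, 495, 0).
Normal n = (TP-A→TP-B) × (TP-A→TP-C) = (28908, 30484.8, 455076).
So ∂z/∂x = −n_x/n_z = −0.06352 and ∂z/∂y = −n_y/n_z = −0.06699.
Gradient magnitude |∇z| = √(a² + b²) = √(0.00404 + 0.00449) = 0.09232.
True dip = arctan(0.09232) = 5.3°, dipping toward NE (azimuth ≈ 043°).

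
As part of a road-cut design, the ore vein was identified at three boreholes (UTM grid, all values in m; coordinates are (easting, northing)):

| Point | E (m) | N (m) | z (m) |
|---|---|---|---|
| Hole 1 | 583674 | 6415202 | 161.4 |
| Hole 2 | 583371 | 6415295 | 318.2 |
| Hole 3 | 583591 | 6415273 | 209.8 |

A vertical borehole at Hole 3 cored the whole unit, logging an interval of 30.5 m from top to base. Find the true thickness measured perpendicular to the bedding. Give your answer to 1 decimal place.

27.3 m

Let the plane be z = a·E + b·N + c.
Hole 2−Hole 1: −303a + 93b = 156.8;  Hole 3−Hole 1: −83a + 71b = 48.4.
Solving gives a = −0.48076, b = 0.11968.
|∇z| = √(a²+b²) = 0.49543, so dip δ = arctan(0.49543) = 26.36°.
True thickness = vertical thickness × cos δ = 30.5 × cos 26.36° = 27.3 m.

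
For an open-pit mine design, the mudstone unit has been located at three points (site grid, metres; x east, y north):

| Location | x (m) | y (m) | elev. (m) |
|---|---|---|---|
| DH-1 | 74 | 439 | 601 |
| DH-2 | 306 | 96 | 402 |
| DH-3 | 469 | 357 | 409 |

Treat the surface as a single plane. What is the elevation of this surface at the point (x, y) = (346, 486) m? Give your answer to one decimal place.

499.0 m

Let the plane be z = a·x + b·y + c.
DH-2−DH-1: 232a − 343b = −199;  DH-3−DH-1: 395a − 82b = −192.
Solving gives a = −0.42536, b = 0.29247.
Then c = 601 − a·74 − b·439 = 504.08.
At (346, 486): z = −147.2 + 142.1 + 504.08 = 499.0 m.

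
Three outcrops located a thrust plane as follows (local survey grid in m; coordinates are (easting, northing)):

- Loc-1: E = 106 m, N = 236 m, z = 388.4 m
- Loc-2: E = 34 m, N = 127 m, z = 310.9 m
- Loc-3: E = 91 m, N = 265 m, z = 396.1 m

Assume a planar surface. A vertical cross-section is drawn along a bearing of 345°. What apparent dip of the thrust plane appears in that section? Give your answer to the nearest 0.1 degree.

19.2°

Let the plane be z = a·E + b·N + c.
Loc-2−Loc-1: −72a − 109b = −77.5;  Loc-3−Loc-1: −15a + 29b = 7.7.
Solving gives a = 0.37824, b = 0.46116.
Unit vector along 345° is (sin 345°, cos 345°) = (-0.2588, 0.9659).
Slope in that direction = a·(-0.2588) + b·(0.9659) = 0.34755.
Apparent dip = arctan|0.34755| = 19.2° (true dip is 30.8°, so apparent ≤ true as expected).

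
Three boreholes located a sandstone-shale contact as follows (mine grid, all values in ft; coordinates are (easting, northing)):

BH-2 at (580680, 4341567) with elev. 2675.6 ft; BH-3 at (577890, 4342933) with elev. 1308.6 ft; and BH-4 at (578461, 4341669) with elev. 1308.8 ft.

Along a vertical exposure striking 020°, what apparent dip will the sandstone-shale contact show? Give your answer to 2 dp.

Two edge vectors: BH-2→BH-3 = (-2790, 1366, -1367), BH-2→BH-4 = (-2219, 102, -1366.8).
Normal n = (BH-2→BH-3) × (BH-2→BH-4) = (-1727614.8, -779999, 2746574).
So ∂z/∂E = −n_x/n_z = 0.62901 and ∂z/∂N = −n_y/n_z = 0.28399.
Unit vector along 020° is (sin 20°, cos 20°) = (0.3420, 0.9397).
Slope in that direction = a·(0.3420) + b·(0.9397) = 0.48200.
Apparent dip = arctan|0.48200| = 25.73° (true dip is 34.6°, so apparent ≤ true as expected).

25.73°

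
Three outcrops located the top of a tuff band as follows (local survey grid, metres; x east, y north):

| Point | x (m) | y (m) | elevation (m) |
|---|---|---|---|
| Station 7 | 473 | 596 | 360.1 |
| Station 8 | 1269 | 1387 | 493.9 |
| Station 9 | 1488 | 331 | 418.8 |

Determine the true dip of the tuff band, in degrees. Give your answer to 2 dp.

Two edge vectors: Station 7→Station 8 = (796, 791, 133.8), Station 7→Station 9 = (1015, -265, 58.7).
Normal n = (Station 7→Station 8) × (Station 7→Station 9) = (81888.7, 89081.8, -1013805).
So ∂z/∂x = −n_x/n_z = 0.08077 and ∂z/∂y = −n_y/n_z = 0.08787.
Gradient magnitude |∇z| = √(a² + b²) = √(0.00652 + 0.00772) = 0.11935.
True dip = arctan(0.11935) = 6.81°, dipping toward SW (azimuth ≈ 223°).

6.81°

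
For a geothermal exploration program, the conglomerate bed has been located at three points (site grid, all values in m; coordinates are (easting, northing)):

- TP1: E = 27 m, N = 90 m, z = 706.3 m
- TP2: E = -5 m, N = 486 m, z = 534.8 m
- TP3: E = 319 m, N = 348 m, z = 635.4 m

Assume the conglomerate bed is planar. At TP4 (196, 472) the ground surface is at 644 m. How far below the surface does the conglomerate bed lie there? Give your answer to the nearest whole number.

77 m

Let the plane be z = a·E + b·N + c.
TP2−TP1: −32a + 396b = −171.5;  TP3−TP1: 292a + 258b = −70.9.
Solving gives a = 0.13053, b = −0.42253.
Then c = 706.3 − a·27 − b·90 = 740.80.
At (196, 472): z_contact = 25.6 − 199.4 + 740.80 = 567.0 m.
Depth below ground = 644 − 567.0 = 77 m.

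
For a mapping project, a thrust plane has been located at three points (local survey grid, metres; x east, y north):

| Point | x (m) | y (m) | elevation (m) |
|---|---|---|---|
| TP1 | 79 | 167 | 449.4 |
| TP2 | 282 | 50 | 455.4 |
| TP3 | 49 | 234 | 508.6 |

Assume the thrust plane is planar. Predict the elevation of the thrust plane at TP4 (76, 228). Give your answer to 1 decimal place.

521.0 m

Two edge vectors: TP1→TP2 = (203, -117, 6), TP1→TP3 = (-30, 67, 59.2).
Normal n = (TP1→TP2) × (TP1→TP3) = (-7328.4, -12197.6, 10091).
So ∂z/∂x = −n_x/n_z = 0.72623 and ∂z/∂y = −n_y/n_z = 1.20876.
Intercept c from TP1: 449.4 − 57.37 − 201.86 = 190.16.
At (76, 228): z = 55.2 + 275.6 + 190.16 = 521.0 m.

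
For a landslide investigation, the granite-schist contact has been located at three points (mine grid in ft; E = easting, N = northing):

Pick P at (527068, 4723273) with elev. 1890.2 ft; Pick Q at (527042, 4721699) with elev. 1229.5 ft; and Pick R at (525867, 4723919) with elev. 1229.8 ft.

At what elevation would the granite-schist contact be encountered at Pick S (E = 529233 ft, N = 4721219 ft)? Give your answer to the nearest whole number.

2719 ft

Two edge vectors: Pick P→Pick Q = (-26, -1574, -660.7), Pick P→Pick R = (-1201, 646, -660.4).
Normal n = (Pick P→Pick Q) × (Pick P→Pick R) = (1466281.8, 776330.3, -1907170).
So ∂z/∂E = −n_x/n_z = 0.76882596 and ∂z/∂N = −n_y/n_z = 0.40705878.
Intercept c from Pick P: 1890.2 − 405223.56 − 1922649.76 = −2325983.12.
At (529233, 4721219): z = 406888.1 + 1921813.7 − 2325983.12 = 2718.6 ft.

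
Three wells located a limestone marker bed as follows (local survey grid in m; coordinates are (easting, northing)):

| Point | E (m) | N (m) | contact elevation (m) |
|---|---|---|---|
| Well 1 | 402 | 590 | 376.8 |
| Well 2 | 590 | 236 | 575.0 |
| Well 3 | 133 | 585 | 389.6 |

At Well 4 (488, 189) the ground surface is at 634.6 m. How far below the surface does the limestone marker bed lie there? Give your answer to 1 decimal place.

Two edge vectors: Well 1→Well 2 = (188, -354, 198.2), Well 1→Well 3 = (-269, -5, 12.8).
Normal n = (Well 1→Well 2) × (Well 1→Well 3) = (-3540.2, -55722.2, -96166).
So ∂z/∂E = −n_x/n_z = −0.03681 and ∂z/∂N = −n_y/n_z = −0.57944.
Intercept c from Well 1: 376.8 + 14.80 + 341.87 = 733.47.
At (488, 189): z_contact = −17.96 − 109.51 + 733.47 = 605.99 m.
Depth below ground = 634.6 − 605.99 = 28.6 m.

28.6 m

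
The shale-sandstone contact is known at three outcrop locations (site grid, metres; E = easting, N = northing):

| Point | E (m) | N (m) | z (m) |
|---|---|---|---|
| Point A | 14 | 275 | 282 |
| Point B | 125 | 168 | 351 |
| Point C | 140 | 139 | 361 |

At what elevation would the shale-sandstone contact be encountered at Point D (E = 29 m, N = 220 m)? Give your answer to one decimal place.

Two edge vectors: Point A→Point B = (111, -107, 69), Point A→Point C = (126, -136, 79).
Normal n = (Point A→Point B) × (Point A→Point C) = (931, -75, -1614).
So ∂z/∂E = −n_x/n_z = 0.57683 and ∂z/∂N = −n_y/n_z = −0.04647.
Intercept c from Point A: 282 − 8.08 + 12.78 = 286.70.
At (29, 220): z = 16.7 − 10.2 + 286.70 = 293.2 m.

293.2 m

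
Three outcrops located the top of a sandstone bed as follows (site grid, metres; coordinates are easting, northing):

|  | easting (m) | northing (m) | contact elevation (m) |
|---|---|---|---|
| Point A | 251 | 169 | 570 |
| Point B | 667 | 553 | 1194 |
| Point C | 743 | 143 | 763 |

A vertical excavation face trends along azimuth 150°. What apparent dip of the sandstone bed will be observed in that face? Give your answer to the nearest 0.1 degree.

37.1°

Let the plane be z = a·easting + b·northing + c.
Point B−Point A: 416a + 384b = 624;  Point C−Point A: 492a − 26b = 193.
Solving gives a = 0.45226, b = 1.13505.
Unit vector along 150° is (sin 150°, cos 150°) = (0.5000, -0.8660).
Slope in that direction = a·(0.5000) + b·(-0.8660) = −0.75686.
Apparent dip = arctan|0.75686| = 37.1° (true dip is 50.7°, so apparent ≤ true as expected).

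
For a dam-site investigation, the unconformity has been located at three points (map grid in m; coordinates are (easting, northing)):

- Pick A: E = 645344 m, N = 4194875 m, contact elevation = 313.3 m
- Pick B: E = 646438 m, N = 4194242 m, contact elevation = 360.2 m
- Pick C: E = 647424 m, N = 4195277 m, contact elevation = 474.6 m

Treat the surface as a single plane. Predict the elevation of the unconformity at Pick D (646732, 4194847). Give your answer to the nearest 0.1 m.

Two edge vectors: Pick A→Pick B = (1094, -633, 46.9), Pick A→Pick C = (2080, 402, 161.3).
Normal n = (Pick A→Pick B) × (Pick A→Pick C) = (-120956.7, -78910.2, 1756428).
So ∂z/∂E = −n_x/n_z = 0.068865163 and ∂z/∂N = −n_y/n_z = 0.044926521.
Intercept c from Pick A: 313.3 − 44441.72 − 188461.14 = −232589.56.
At (646732, 4194847): z = 44537.3 + 188459.9 − 232589.56 = 407.6 m.

407.6 m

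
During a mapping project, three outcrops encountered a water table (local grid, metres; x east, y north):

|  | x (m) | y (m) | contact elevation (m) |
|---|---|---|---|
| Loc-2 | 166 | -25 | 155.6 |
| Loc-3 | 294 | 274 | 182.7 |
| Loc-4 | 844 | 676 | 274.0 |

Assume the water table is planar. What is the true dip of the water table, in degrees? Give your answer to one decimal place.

8.4°

Two edge vectors: Loc-2→Loc-3 = (128, 299, 27.1), Loc-2→Loc-4 = (678, 701, 118.4).
Normal n = (Loc-2→Loc-3) × (Loc-2→Loc-4) = (16404.5, 3218.6, -112994).
So ∂z/∂x = −n_x/n_z = 0.14518 and ∂z/∂y = −n_y/n_z = 0.02848.
Gradient magnitude |∇z| = √(a² + b²) = √(0.02108 + 0.00081) = 0.14795.
True dip = arctan(0.14795) = 8.4°, dipping toward W (azimuth ≈ 259°).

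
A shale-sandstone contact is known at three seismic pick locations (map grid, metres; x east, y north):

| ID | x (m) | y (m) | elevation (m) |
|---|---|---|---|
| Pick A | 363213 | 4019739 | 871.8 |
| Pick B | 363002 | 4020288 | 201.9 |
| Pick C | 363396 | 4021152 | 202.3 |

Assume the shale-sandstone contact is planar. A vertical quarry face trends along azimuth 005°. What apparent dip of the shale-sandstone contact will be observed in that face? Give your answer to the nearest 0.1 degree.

28.0°

Two edge vectors: Pick A→Pick B = (-211, 549, -669.9), Pick A→Pick C = (183, 1413, -669.5).
Normal n = (Pick A→Pick B) × (Pick A→Pick C) = (579013.2, -263856.2, -398610).
So ∂z/∂x = −n_x/n_z = 1.45258 and ∂z/∂y = −n_y/n_z = −0.66194.
Unit vector along 005° is (sin 5°, cos 5°) = (0.0872, 0.9962).
Slope in that direction = a·(0.0872) + b·(0.9962) = −0.53282.
Apparent dip = arctan|0.53282| = 28.0° (true dip is 57.9°, so apparent ≤ true as expected).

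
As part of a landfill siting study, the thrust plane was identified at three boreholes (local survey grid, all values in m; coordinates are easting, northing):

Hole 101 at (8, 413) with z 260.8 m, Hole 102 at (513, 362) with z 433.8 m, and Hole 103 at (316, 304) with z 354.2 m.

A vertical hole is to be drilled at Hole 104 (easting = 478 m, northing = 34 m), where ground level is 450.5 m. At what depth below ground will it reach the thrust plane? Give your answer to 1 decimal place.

80.2 m

Let the plane be z = a·easting + b·northing + c.
Hole 102−Hole 101: 505a − 51b = 173;  Hole 103−Hole 101: 308a − 109b = 93.4.
Solving gives a = 0.35828, b = 0.15550.
Then c = 260.8 − a·8 − b·413 = 193.71.
At (478, 34): z_contact = 171.26 + 5.29 + 193.71 = 370.26 m.
Depth below ground = 450.5 − 370.26 = 80.2 m.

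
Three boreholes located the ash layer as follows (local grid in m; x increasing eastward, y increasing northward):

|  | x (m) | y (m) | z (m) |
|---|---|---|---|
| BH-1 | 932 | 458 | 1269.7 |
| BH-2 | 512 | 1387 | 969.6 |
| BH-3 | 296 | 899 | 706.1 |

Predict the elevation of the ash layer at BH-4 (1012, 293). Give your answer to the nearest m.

1328 m

Let the plane be z = a·x + b·y + c.
BH-2−BH-1: −420a + 929b = −300.1;  BH-3−BH-1: −636a + 441b = −563.6.
Solving gives a = 0.96454, b = 0.11303.
Then c = 1269.7 − a·932 − b·458 = 318.98.
At (1012, 293): z = 976.1 + 33.1 + 318.98 = 1328.2 m.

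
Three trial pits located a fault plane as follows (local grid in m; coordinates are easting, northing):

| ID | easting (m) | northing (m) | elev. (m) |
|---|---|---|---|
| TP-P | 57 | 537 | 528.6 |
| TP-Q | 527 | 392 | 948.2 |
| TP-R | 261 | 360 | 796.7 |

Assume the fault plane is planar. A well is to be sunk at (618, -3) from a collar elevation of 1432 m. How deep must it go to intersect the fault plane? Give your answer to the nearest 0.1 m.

126.0 m

Let the plane be z = a·easting + b·northing + c.
TP-Q−TP-P: 470a − 145b = 419.6;  TP-R−TP-P: 204a − 177b = 268.1.
Solving gives a = 0.66023, b = −0.75375.
Then c = 528.6 − a·57 − b·537 = 895.73.
At (618, -3): z_contact = 408.02 + 2.26 + 895.73 = 1306.01 m.
Depth below ground = 1432 − 1306.01 = 126.0 m.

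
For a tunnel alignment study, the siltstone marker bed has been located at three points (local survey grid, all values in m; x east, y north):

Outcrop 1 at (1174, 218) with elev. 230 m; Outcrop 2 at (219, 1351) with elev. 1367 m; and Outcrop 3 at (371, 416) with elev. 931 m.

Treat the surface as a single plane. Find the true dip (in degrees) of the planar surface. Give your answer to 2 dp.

40.66°

Let the plane be z = a·x + b·y + c.
Outcrop 2−Outcrop 1: −955a + 1133b = 1137;  Outcrop 3−Outcrop 1: −803a + 198b = 701.
Solving gives a = −0.78965, b = 0.33794.
Gradient magnitude |∇z| = √(a² + b²) = √(0.62355 + 0.11420) = 0.85892.
True dip = arctan(0.85892) = 40.66°, dipping toward ESE (azimuth ≈ 113°).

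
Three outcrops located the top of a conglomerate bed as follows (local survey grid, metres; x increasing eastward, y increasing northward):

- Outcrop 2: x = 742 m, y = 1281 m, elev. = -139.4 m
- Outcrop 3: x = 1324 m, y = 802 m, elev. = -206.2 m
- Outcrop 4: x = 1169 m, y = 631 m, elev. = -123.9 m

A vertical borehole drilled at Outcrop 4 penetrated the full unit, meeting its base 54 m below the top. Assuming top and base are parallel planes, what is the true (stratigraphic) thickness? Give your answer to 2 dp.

Let the plane be z = a·x + b·y + c.
Outcrop 3−Outcrop 2: 582a − 479b = −66.8;  Outcrop 4−Outcrop 2: 427a − 650b = 15.5.
Solving gives a = −0.29260, b = −0.21606.
|∇z| = √(a²+b²) = 0.36373, so dip δ = arctan(0.36373) = 19.99°.
True thickness = vertical thickness × cos δ = 54 × cos 19.99° = 50.75 m.

50.75 m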